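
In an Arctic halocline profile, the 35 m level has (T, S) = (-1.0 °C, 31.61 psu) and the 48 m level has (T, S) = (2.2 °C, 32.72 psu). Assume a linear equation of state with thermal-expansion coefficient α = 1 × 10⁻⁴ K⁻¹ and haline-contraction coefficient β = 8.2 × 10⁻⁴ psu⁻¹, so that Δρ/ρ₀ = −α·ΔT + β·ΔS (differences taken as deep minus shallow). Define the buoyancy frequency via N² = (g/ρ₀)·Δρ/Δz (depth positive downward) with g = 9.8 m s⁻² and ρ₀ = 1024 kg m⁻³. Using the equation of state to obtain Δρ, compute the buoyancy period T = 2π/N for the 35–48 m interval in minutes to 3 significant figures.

ΔT = +3.2 K, ΔS = +1.11 psu (deep − shallow).
Δρ/ρ₀ = −αΔT + βΔS = -3.20 × 10⁻⁴ + 9.102 × 10⁻⁴ = 5.902 × 10⁻⁴, so Δρ ≈ 0.6044 kg m⁻³.
N² = (g/ρ₀)·Δρ/Δz = g·(Δρ/ρ₀)/Δz = 9.8 × 5.902 × 10⁻⁴ / 13 = 4.4492 × 10⁻⁴ s⁻².
N = √(4.4492 × 10⁻⁴) = 0.021093 rad s⁻¹ → T = 2π/N = 297.88 s = 4.9647 min ≈ 4.96 min.

4.96 min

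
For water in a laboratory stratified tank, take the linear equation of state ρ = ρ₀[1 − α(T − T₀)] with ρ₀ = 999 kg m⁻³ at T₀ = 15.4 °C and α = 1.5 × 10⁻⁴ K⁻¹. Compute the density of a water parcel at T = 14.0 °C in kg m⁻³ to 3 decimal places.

999.210 kg m⁻³

T − T₀ = -1.4 K.
Bracket = 1 − α·(-1.4) = 1 + (2.10 × 10⁻⁴) = 1.0002100.
ρ = 999 × 1.0002100 = 999.210 kg m⁻³.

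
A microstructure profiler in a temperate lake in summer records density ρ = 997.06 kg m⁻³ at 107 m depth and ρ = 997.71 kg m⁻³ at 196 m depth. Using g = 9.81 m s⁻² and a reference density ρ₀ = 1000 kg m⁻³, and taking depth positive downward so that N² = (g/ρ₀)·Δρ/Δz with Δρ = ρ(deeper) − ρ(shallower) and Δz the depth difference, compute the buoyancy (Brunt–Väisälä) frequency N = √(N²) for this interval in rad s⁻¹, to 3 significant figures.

8.46 × 10⁻³ rad s⁻¹

Δρ = 997.71 − 997.06 = 0.65 kg m⁻³ over Δz = 196 − 107 = 89 m.
N² = (9.81/1000) × (0.65/89) = 7.1646 × 10⁻⁵ s⁻².
N = √(7.1646 × 10⁻⁵) = 8.4644 × 10⁻³ rad s⁻¹ ≈ 8.46 × 10⁻³ rad s⁻¹.
Since Δρ > 0 the layer is stably stratified.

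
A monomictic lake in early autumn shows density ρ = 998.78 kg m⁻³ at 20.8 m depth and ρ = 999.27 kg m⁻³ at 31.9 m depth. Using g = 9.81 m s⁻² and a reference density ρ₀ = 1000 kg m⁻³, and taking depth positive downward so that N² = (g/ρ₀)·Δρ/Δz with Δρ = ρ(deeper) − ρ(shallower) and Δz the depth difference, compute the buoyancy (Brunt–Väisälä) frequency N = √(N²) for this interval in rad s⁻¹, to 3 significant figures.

0.0208 rad s⁻¹

Δρ = 999.27 − 998.78 = 0.49 kg m⁻³ over Δz = 31.9 − 20.8 = 11.1 m.
N² = (9.81/1000) × (0.49/11.1) = 4.3305 × 10⁻⁴ s⁻².
N = √(4.3305 × 10⁻⁴) = 0.020810 rad s⁻¹ ≈ 0.0208 rad s⁻¹.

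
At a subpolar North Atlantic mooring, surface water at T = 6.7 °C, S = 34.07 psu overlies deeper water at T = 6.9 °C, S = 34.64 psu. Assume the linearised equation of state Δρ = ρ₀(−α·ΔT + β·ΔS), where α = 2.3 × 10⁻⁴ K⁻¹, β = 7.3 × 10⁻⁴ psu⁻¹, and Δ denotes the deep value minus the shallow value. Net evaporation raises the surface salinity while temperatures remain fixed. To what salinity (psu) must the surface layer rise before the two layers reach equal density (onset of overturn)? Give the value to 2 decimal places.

Neutral buoyancy requires −α(T_deep − T_surf) + β(S_deep − S_surf′) = 0.
S_surf′ = S_deep − (α/β)·ΔT = 34.64 − (2.3 × 10⁻⁴/7.3 × 10⁻⁴)·(+0.2) = 34.5770 psu.
Increase required: 34.5770 − 34.07 = 0.5070 psu.

34.58 psu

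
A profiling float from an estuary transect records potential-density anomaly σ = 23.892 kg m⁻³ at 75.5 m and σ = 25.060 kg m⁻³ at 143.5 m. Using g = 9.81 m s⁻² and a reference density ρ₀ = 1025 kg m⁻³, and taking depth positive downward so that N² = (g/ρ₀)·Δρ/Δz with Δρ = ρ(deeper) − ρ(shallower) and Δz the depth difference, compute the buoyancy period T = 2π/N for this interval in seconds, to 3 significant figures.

490 s

Δρ = 1025.060 − 1023.892 = 1.168 kg m⁻³ over Δz = 143.5 − 75.5 = 68 m.
N² = (9.81/1025) × (1.168/68) = 1.6439 × 10⁻⁴ s⁻².
N = √(1.6439 × 10⁻⁴) = 0.012821 rad s⁻¹, so T = 2π/N = 490.07 s ≈ 490 s.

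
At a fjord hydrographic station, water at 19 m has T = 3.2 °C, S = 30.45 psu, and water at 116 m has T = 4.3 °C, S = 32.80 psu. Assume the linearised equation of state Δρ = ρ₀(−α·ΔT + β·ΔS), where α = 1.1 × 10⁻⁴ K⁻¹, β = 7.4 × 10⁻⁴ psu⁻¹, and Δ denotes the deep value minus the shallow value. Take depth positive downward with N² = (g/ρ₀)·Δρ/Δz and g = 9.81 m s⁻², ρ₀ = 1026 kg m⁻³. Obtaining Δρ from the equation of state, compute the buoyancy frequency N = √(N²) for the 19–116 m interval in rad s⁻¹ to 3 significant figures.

0.0128 rad s⁻¹

ΔT = +1.1 K, ΔS = +2.35 psu (deep − shallow).
Δρ/ρ₀ = −αΔT + βΔS = -1.21 × 10⁻⁴ + 1.739 × 10⁻³ = 1.618 × 10⁻³, so Δρ ≈ 1.660 kg m⁻³.
N² = (g/ρ₀)·Δρ/Δz = g·(Δρ/ρ₀)/Δz = 9.81 × 1.618 × 10⁻³ / 97 = 1.6363 × 10⁻⁴ s⁻².
N = √(1.6363 × 10⁻⁴) = 0.012792 rad s⁻¹ ≈ 0.0128 rad s⁻¹.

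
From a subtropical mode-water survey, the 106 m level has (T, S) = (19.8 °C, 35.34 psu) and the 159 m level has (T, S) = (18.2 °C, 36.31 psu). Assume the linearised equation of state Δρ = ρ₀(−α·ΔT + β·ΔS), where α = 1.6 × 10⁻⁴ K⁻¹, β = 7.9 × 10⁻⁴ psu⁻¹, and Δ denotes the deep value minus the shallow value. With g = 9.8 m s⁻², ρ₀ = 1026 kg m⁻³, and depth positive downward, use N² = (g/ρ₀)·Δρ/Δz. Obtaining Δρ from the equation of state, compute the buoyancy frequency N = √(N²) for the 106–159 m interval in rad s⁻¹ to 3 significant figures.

0.0137 rad s⁻¹

ΔT = -1.6 K, ΔS = +0.97 psu (deep − shallow).
Δρ/ρ₀ = −αΔT + βΔS = 2.56 × 10⁻⁴ + 7.663 × 10⁻⁴ = 1.0223 × 10⁻³, so Δρ ≈ 1.049 kg m⁻³.
N² = (g/ρ₀)·Δρ/Δz = g·(Δρ/ρ₀)/Δz = 9.8 × 1.0223 × 10⁻³ / 53 = 1.8903 × 10⁻⁴ s⁻².
N = √(1.8903 × 10⁻⁴) = 0.013749 rad s⁻¹ ≈ 0.0137 rad s⁻¹.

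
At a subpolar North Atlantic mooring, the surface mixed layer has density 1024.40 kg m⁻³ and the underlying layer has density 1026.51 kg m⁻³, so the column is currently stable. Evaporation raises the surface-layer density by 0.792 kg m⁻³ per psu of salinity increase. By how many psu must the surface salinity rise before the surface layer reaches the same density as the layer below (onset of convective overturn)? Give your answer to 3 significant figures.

Density deficit of the surface layer: 1026.51 − 1024.40 = 2.11 kg m⁻³.
Required change = 2.11 / 0.792 = 2.66 psu.

2.66 psu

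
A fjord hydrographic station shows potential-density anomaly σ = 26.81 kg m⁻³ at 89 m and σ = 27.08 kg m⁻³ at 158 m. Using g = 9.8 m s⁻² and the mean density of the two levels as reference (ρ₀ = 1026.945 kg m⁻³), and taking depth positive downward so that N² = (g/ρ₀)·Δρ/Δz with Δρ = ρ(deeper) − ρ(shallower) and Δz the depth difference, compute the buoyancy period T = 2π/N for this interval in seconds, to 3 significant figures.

Δρ = 1027.08 − 1026.81 = 0.27 kg m⁻³ over Δz = 158 − 89 = 69 m.
N² = (9.8/1026.945) × (0.27/69) = 3.7342 × 10⁻⁵ s⁻².
N = √(3.7342 × 10⁻⁵) = 6.1108 × 10⁻³ rad s⁻¹, so T = 2π/N = 1.0282 × 10³ s ≈ 1.03 × 10³ s.

1.03 × 10³ s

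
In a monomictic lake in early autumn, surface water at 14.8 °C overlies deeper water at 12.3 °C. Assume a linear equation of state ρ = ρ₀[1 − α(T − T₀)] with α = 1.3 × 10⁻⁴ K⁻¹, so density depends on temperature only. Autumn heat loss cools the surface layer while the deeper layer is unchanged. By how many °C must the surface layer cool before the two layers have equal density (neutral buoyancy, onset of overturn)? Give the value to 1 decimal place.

With temperature the only control, equal density requires T_surf′ = T_deep.
T_surf′ = 12.3 °C.
Cooling required: 14.8 − 12.3 = 2.5 °C.

2.5 °C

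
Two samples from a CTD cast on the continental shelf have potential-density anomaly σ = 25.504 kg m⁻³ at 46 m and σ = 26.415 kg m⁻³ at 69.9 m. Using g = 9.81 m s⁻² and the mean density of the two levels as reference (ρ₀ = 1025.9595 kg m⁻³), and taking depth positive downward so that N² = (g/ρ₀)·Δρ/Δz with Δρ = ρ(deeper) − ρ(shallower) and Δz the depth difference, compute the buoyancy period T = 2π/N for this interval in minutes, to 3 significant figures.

5.49 min

Δρ = 1026.415 − 1025.504 = 0.911 kg m⁻³ over Δz = 69.9 − 46 = 23.9 m.
N² = (9.81/1025.9595) × (0.911/23.9) = 3.6447 × 10⁻⁴ s⁻².
N = √(3.6447 × 10⁻⁴) = 0.019091 rad s⁻¹, so T = 2π/N = 329.12 s = 5.4853 min ≈ 5.49 min.
N² > 0, so the interval is statically stable.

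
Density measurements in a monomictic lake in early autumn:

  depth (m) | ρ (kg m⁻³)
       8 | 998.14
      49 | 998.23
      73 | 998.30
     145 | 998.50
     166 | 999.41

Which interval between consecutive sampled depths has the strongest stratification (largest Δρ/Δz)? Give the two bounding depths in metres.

Compute the density gradient over each adjacent pair:
  8–49 m: Δρ/Δz = 0.09/41 = 2.2 × 10⁻³ kg m⁻⁴
  49–73 m: Δρ/Δz = 0.07/24 = 2.9 × 10⁻³ kg m⁻⁴
  73–145 m: Δρ/Δz = 0.20/72 = 2.8 × 10⁻³ kg m⁻⁴
  145–166 m: Δρ/Δz = 0.91/21 = 0.043 kg m⁻⁴
The largest gradient is in the 145–166 m interval — the pycnocline.

145–166 m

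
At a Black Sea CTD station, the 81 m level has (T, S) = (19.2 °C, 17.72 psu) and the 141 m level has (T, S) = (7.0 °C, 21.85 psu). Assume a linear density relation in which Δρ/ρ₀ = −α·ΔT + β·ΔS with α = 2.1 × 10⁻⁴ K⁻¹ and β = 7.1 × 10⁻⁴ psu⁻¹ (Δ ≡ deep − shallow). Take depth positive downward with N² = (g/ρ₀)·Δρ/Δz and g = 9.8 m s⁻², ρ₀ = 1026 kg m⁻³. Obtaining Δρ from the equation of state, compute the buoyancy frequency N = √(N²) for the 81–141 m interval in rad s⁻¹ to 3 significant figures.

ΔT = -12.2 K, ΔS = +4.13 psu (deep − shallow).
Δρ/ρ₀ = −αΔT + βΔS = 2.562 × 10⁻³ + 2.9323 × 10⁻³ = 5.4943 × 10⁻³, so Δρ ≈ 5.637 kg m⁻³.
N² = (g/ρ₀)·Δρ/Δz = g·(Δρ/ρ₀)/Δz = 9.8 × 5.4943 × 10⁻³ / 60 = 8.9740 × 10⁻⁴ s⁻².
N = √(8.9740 × 10⁻⁴) = 0.029957 rad s⁻¹ ≈ 0.0300 rad s⁻¹.

0.0300 rad s⁻¹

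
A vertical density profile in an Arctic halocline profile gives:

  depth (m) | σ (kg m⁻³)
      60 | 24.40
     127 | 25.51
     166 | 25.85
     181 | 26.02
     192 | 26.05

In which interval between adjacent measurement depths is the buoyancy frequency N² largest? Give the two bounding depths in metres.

60–127 m

Compute the density gradient over each adjacent pair:
  60–127 m: Δρ/Δz = 1.11/67 = 0.017 kg m⁻⁴
  127–166 m: Δρ/Δz = 0.34/39 = 8.7 × 10⁻³ kg m⁻⁴
  166–181 m: Δρ/Δz = 0.17/15 = 0.011 kg m⁻⁴
  181–192 m: Δρ/Δz = 0.03/11 = 2.7 × 10⁻³ kg m⁻⁴
The largest gradient is in the 60–127 m interval — the pycnocline.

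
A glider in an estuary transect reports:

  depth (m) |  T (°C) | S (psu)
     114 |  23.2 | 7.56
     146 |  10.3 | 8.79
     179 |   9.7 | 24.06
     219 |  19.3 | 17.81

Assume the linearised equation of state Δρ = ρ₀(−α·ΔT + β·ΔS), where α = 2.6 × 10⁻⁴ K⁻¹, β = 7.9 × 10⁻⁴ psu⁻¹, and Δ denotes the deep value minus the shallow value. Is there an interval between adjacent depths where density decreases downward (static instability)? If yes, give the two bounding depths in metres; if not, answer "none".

Evaluate Δρ/ρ₀ = −αΔT + βΔS across each adjacent pair:
  114–146 m: −αΔT+βΔS = −(2.6 × 10⁻⁴)(-12.9)+(7.9 × 10⁻⁴)(+1.23) = 4.3 × 10⁻³ → stable
  146–179 m: −αΔT+βΔS = −(2.6 × 10⁻⁴)(-0.6)+(7.9 × 10⁻⁴)(+15.27) = 0.012 → stable
  179–219 m: −αΔT+βΔS = −(2.6 × 10⁻⁴)(+9.6)+(7.9 × 10⁻⁴)(-6.25) = -7.4 × 10⁻³ → UNSTABLE
The 179–219 m interval has Δρ < 0: lighter water underlies denser water.

179–219 m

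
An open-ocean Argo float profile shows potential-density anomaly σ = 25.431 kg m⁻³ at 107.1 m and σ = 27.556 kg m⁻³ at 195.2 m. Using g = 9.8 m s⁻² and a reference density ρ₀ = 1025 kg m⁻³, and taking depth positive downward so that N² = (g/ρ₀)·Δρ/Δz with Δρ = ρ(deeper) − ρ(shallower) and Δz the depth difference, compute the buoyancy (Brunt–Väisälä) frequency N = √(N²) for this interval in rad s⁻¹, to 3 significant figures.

Δρ = 1027.556 − 1025.431 = 2.125 kg m⁻³ over Δz = 195.2 − 107.1 = 88.1 m.
N² = (9.8/1025) × (2.125/88.1) = 2.3061 × 10⁻⁴ s⁻².
N = √(2.3061 × 10⁻⁴) = 0.015186 rad s⁻¹ ≈ 0.0152 rad s⁻¹.

0.0152 rad s⁻¹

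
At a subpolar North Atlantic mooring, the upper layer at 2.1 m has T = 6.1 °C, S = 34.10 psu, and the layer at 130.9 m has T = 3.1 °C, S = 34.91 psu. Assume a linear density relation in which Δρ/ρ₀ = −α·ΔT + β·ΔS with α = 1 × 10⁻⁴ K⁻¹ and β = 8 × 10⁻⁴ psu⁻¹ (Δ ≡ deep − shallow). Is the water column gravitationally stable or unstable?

ΔT = 3.1 − 6.1 = -3.0 K and ΔS = 34.91 − 34.10 = +0.81 psu (deep − shallow).
−αΔT = 3.00 × 10⁻⁴; βΔS = 6.48 × 10⁻⁴; sum Δρ/ρ₀ = 9.48 × 10⁻⁴.
Δρ/ρ₀ > 0, so Δρ > 0: deeper water is denser → statically stable.

stable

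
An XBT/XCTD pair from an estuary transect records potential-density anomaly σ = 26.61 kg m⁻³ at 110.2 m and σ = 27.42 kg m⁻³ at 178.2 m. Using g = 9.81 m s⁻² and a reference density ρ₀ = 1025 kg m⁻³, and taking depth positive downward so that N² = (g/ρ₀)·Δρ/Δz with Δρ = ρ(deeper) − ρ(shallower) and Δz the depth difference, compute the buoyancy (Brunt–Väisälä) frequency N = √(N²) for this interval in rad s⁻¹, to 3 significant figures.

0.0107 rad s⁻¹

Δρ = 1027.42 − 1026.61 = 0.81 kg m⁻³ over Δz = 178.2 − 110.2 = 68 m.
N² = (9.81/1025) × (0.81/68) = 1.1400 × 10⁻⁴ s⁻².
N = √(1.1400 × 10⁻⁴) = 0.010677 rad s⁻¹ ≈ 0.0107 rad s⁻¹.
N² > 0, so the interval is statically stable.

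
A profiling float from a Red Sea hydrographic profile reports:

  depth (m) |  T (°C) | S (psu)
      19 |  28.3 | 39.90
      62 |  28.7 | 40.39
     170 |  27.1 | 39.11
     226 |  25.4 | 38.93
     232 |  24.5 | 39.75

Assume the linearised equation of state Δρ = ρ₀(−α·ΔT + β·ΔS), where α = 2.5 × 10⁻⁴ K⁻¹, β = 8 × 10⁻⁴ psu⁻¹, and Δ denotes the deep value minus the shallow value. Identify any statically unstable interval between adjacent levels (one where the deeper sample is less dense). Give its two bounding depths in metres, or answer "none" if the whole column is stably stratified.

62–170 m

Evaluate Δρ/ρ₀ = −αΔT + βΔS across each adjacent pair:
  19–62 m: −αΔT+βΔS = −(2.5 × 10⁻⁴)(+0.4)+(8 × 10⁻⁴)(+0.49) = 2.9 × 10⁻⁴ → stable
  62–170 m: −αΔT+βΔS = −(2.5 × 10⁻⁴)(-1.6)+(8 × 10⁻⁴)(-1.28) = -6.2 × 10⁻⁴ → UNSTABLE
  170–226 m: −αΔT+βΔS = −(2.5 × 10⁻⁴)(-1.7)+(8 × 10⁻⁴)(-0.18) = 2.8 × 10⁻⁴ → stable
  226–232 m: −αΔT+βΔS = −(2.5 × 10⁻⁴)(-0.9)+(8 × 10⁻⁴)(+0.82) = 8.8 × 10⁻⁴ → stable
The 62–170 m interval has Δρ < 0: lighter water underlies denser water.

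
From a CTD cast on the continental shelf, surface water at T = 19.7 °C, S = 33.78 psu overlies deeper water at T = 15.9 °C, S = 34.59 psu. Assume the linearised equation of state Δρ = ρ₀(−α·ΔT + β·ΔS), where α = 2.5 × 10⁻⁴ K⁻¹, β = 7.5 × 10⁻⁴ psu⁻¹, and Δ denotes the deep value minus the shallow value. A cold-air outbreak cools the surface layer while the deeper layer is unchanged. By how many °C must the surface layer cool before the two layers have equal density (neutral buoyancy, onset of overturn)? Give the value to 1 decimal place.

6.2 °C

Neutral buoyancy requires Δρ = 0, i.e. −α(T_deep − T_surf′) + β(S_deep − S_surf) = 0.
T_surf′ = T_deep − (β/α)·ΔS = 15.9 − (7.5 × 10⁻⁴/2.5 × 10⁻⁴)·(+0.81) = 13.470 °C.
Cooling required: 19.7 − (13.470) = 6.230 °C.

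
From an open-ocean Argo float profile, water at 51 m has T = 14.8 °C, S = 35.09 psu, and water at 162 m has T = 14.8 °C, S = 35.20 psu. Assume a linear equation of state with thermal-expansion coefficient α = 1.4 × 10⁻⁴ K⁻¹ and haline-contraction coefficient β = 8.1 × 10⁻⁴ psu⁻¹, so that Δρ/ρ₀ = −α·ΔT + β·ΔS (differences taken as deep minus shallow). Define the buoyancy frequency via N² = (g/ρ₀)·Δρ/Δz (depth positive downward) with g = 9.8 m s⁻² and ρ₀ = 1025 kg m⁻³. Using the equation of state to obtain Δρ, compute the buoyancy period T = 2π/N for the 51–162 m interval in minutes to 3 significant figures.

37.3 min

ΔT = +0.0 K, ΔS = +0.11 psu (deep − shallow).
Δρ/ρ₀ = −αΔT + βΔS = 0 + 8.91 × 10⁻⁵ = 8.91 × 10⁻⁵, so Δρ ≈ 0.09133 kg m⁻³.
N² = (g/ρ₀)·Δρ/Δz = g·(Δρ/ρ₀)/Δz = 9.8 × 8.91 × 10⁻⁵ / 111 = 7.8665 × 10⁻⁶ s⁻².
N = √(7.8665 × 10⁻⁶) = 2.8047 × 10⁻³ rad s⁻¹ → T = 2π/N = 2.2402 × 10³ s = 37.337 min ≈ 37.3 min.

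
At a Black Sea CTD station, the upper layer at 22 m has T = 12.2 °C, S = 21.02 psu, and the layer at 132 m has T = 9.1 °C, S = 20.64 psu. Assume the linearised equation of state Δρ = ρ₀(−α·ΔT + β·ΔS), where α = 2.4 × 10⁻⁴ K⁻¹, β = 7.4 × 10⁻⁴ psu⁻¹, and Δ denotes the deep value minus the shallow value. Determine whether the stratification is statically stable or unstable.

ΔT = 9.1 − 12.2 = -3.1 K and ΔS = 20.64 − 21.02 = -0.38 psu (deep − shallow).
−αΔT = 7.44 × 10⁻⁴; βΔS = -2.812 × 10⁻⁴; sum Δρ/ρ₀ = 4.628 × 10⁻⁴.
Δρ/ρ₀ > 0, so Δρ > 0: deeper water is denser → statically stable.

stable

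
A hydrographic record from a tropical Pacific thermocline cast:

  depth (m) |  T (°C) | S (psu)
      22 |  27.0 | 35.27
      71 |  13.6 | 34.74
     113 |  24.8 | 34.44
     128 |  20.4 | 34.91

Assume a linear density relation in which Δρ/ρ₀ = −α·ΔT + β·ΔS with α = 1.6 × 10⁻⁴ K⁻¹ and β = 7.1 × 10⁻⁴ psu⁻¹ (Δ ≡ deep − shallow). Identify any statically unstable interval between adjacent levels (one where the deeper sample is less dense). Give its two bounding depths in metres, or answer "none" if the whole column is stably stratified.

Evaluate Δρ/ρ₀ = −αΔT + βΔS across each adjacent pair:
  22–71 m: −αΔT+βΔS = −(1.6 × 10⁻⁴)(-13.4)+(7.1 × 10⁻⁴)(-0.53) = 1.8 × 10⁻³ → stable
  71–113 m: −αΔT+βΔS = −(1.6 × 10⁻⁴)(+11.2)+(7.1 × 10⁻⁴)(-0.30) = -2.0 × 10⁻³ → UNSTABLE
  113–128 m: −αΔT+βΔS = −(1.6 × 10⁻⁴)(-4.4)+(7.1 × 10⁻⁴)(+0.47) = 1.0 × 10⁻³ → stable
The 71–113 m interval has Δρ < 0: lighter water underlies denser water.

71–113 m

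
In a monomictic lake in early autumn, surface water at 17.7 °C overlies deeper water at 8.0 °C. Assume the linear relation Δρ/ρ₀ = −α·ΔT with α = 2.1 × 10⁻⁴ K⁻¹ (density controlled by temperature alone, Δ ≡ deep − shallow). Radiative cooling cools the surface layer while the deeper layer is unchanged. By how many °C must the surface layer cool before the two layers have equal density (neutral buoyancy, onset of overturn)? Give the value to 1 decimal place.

With temperature the only control, equal density requires T_surf′ = T_deep.
T_surf′ = 8.0 °C.
Cooling required: 17.7 − 8.0 = 9.7 °C.

9.7 °C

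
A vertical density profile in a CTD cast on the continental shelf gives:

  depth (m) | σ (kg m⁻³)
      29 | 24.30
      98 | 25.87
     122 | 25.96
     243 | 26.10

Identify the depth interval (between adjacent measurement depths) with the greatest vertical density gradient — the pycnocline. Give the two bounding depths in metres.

29–98 m

Compute the density gradient over each adjacent pair:
  29–98 m: Δρ/Δz = 1.57/69 = 0.023 kg m⁻⁴
  98–122 m: Δρ/Δz = 0.09/24 = 3.7 × 10⁻³ kg m⁻⁴
  122–243 m: Δρ/Δz = 0.14/121 = 1.2 × 10⁻³ kg m⁻⁴
The largest gradient is in the 29–98 m interval — the pycnocline.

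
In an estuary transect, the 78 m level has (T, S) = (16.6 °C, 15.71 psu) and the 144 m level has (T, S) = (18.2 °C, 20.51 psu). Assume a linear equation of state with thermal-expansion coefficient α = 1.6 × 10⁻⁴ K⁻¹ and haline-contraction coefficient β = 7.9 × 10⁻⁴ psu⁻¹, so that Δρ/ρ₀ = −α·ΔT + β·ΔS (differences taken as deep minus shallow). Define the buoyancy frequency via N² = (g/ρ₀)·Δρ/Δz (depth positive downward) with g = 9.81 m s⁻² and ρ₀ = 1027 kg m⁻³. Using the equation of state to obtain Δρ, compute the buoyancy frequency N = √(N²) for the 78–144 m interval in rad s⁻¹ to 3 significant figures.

0.0229 rad s⁻¹

ΔT = +1.6 K, ΔS = +4.80 psu (deep − shallow).
Δρ/ρ₀ = −αΔT + βΔS = -2.56 × 10⁻⁴ + 3.792 × 10⁻³ = 3.536 × 10⁻³, so Δρ ≈ 3.631 kg m⁻³.
N² = (g/ρ₀)·Δρ/Δz = g·(Δρ/ρ₀)/Δz = 9.81 × 3.536 × 10⁻³ / 66 = 5.2558 × 10⁻⁴ s⁻².
N = √(5.2558 × 10⁻⁴) = 0.022926 rad s⁻¹ ≈ 0.0229 rad s⁻¹.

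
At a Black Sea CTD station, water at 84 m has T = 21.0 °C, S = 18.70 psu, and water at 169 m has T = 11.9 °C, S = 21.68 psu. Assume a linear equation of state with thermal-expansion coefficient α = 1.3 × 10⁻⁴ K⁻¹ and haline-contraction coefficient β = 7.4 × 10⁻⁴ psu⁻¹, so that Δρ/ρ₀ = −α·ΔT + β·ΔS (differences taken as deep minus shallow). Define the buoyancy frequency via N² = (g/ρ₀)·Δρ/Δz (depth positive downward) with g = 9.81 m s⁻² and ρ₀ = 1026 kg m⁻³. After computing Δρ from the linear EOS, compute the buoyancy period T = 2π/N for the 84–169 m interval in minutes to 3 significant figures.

5.30 min

ΔT = -9.1 K, ΔS = +2.98 psu (deep − shallow).
Δρ/ρ₀ = −αΔT + βΔS = 1.183 × 10⁻³ + 2.2052 × 10⁻³ = 3.3882 × 10⁻³, so Δρ ≈ 3.476 kg m⁻³.
N² = (g/ρ₀)·Δρ/Δz = g·(Δρ/ρ₀)/Δz = 9.81 × 3.3882 × 10⁻³ / 85 = 3.9104 × 10⁻⁴ s⁻².
N = √(3.9104 × 10⁻⁴) = 0.019775 rad s⁻¹ → T = 2π/N = 317.73 s = 5.2955 min ≈ 5.30 min.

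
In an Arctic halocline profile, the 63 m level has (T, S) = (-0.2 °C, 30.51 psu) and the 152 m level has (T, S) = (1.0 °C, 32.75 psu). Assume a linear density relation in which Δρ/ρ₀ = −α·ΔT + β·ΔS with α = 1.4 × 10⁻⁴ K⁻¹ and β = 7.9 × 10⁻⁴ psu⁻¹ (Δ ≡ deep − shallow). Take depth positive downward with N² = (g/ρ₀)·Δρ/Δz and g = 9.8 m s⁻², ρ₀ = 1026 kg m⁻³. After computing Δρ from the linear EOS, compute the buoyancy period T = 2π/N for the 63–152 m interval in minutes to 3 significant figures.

7.89 min

ΔT = +1.2 K, ΔS = +2.24 psu (deep − shallow).
Δρ/ρ₀ = −αΔT + βΔS = -1.68 × 10⁻⁴ + 1.7696 × 10⁻³ = 1.6016 × 10⁻³, so Δρ ≈ 1.643 kg m⁻³.
N² = (g/ρ₀)·Δρ/Δz = g·(Δρ/ρ₀)/Δz = 9.8 × 1.6016 × 10⁻³ / 89 = 1.7636 × 10⁻⁴ s⁻².
N = √(1.7636 × 10⁻⁴) = 0.013280 rad s⁻¹ → T = 2π/N = 473.13 s = 7.8855 min ≈ 7.89 min.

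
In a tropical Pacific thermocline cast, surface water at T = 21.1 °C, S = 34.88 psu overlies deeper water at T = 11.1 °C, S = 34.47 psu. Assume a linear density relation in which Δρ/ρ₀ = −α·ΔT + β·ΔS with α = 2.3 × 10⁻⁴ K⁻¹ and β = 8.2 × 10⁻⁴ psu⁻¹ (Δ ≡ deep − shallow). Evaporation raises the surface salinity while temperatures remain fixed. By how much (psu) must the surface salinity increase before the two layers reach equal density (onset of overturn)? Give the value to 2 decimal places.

2.39 psu

Neutral buoyancy requires −α(T_deep − T_surf) + β(S_deep − S_surf′) = 0.
S_surf′ = S_deep − (α/β)·ΔT = 34.47 − (2.3 × 10⁻⁴/8.2 × 10⁻⁴)·(-10.0) = 37.2749 psu.
Increase required: 37.2749 − 34.88 = 2.3949 psu.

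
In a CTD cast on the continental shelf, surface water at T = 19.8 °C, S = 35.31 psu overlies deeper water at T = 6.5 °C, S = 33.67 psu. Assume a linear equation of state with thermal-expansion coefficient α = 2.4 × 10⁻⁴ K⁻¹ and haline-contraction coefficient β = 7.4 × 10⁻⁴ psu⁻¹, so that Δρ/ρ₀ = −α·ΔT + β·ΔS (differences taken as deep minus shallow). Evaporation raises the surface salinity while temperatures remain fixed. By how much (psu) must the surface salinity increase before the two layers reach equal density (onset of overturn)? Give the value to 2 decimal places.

Neutral buoyancy requires −α(T_deep − T_surf) + β(S_deep − S_surf′) = 0.
S_surf′ = S_deep − (α/β)·ΔT = 33.67 − (2.4 × 10⁻⁴/7.4 × 10⁻⁴)·(-13.3) = 37.9835 psu.
Increase required: 37.9835 − 35.31 = 2.6735 psu.

2.67 psu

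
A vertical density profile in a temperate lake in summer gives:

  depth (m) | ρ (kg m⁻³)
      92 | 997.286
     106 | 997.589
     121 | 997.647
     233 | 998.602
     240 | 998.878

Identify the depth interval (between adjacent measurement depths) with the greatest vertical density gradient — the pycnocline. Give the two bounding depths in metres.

233–240 m

Compute the density gradient over each adjacent pair:
  92–106 m: Δρ/Δz = 0.303/14 = 0.022 kg m⁻⁴
  106–121 m: Δρ/Δz = 0.058/15 = 3.9 × 10⁻³ kg m⁻⁴
  121–233 m: Δρ/Δz = 0.955/112 = 8.5 × 10⁻³ kg m⁻⁴
  233–240 m: Δρ/Δz = 0.276/7 = 0.039 kg m⁻⁴
The largest gradient is in the 233–240 m interval — the pycnocline.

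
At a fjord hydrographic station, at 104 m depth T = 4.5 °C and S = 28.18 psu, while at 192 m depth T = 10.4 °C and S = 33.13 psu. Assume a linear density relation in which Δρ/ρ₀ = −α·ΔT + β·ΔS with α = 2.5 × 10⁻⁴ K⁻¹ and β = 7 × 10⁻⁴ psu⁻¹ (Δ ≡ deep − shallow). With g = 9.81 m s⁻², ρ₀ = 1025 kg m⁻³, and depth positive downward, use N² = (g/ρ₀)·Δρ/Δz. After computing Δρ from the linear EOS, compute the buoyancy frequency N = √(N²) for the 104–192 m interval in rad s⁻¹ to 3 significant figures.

ΔT = +5.9 K, ΔS = +4.95 psu (deep − shallow).
Δρ/ρ₀ = −αΔT + βΔS = -1.475 × 10⁻³ + 3.465 × 10⁻³ = 1.99 × 10⁻³, so Δρ ≈ 2.040 kg m⁻³.
N² = (g/ρ₀)·Δρ/Δz = g·(Δρ/ρ₀)/Δz = 9.81 × 1.99 × 10⁻³ / 88 = 2.2184 × 10⁻⁴ s⁻².
N = √(2.2184 × 10⁻⁴) = 0.014894 rad s⁻¹ ≈ 0.0149 rad s⁻¹.

0.0149 rad s⁻¹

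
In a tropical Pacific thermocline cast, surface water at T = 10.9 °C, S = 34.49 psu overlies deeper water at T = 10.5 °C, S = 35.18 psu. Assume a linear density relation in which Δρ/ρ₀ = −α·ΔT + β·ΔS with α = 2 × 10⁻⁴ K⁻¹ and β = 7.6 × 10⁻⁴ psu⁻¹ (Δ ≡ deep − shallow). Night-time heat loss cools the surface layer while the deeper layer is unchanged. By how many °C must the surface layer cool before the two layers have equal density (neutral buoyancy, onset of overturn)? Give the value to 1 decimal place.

Neutral buoyancy requires Δρ = 0, i.e. −α(T_deep − T_surf′) + β(S_deep − S_surf) = 0.
T_surf′ = T_deep − (β/α)·ΔS = 10.5 − (7.6 × 10⁻⁴/2 × 10⁻⁴)·(+0.69) = 7.878 °C.
Cooling required: 10.9 − (7.878) = 3.022 °C.

3.0 °C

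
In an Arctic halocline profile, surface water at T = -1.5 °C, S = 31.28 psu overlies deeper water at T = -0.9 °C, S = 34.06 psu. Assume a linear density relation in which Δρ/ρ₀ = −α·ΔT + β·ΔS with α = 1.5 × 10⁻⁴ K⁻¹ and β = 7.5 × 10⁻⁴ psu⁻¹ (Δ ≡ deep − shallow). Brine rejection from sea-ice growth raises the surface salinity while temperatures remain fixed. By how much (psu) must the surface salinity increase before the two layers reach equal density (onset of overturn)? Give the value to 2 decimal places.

2.66 psu

Neutral buoyancy requires −α(T_deep − T_surf) + β(S_deep − S_surf′) = 0.
S_surf′ = S_deep − (α/β)·ΔT = 34.06 − (1.5 × 10⁻⁴/7.5 × 10⁻⁴)·(+0.6) = 33.9400 psu.
Increase required: 33.9400 − 31.28 = 2.6600 psu.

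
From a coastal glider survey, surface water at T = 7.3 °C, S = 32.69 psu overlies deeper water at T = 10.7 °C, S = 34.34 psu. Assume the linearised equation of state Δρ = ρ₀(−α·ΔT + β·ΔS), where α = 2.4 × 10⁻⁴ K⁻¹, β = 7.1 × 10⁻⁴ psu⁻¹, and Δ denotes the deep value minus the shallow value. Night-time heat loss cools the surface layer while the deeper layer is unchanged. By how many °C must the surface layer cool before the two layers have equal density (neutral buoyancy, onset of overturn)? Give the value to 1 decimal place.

1.5 °C

Neutral buoyancy requires Δρ = 0, i.e. −α(T_deep − T_surf′) + β(S_deep − S_surf) = 0.
T_surf′ = T_deep − (β/α)·ΔS = 10.7 − (7.1 × 10⁻⁴/2.4 × 10⁻⁴)·(+1.65) = 5.819 °C.
Cooling required: 7.3 − (5.819) = 1.481 °C.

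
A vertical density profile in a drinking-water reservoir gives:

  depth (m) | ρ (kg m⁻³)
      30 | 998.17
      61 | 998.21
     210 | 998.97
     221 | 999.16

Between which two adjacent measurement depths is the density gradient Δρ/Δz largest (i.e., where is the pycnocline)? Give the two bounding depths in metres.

Compute the density gradient over each adjacent pair:
  30–61 m: Δρ/Δz = 0.04/31 = 1.3 × 10⁻³ kg m⁻⁴
  61–210 m: Δρ/Δz = 0.76/149 = 5.1 × 10⁻³ kg m⁻⁴
  210–221 m: Δρ/Δz = 0.19/11 = 0.017 kg m⁻⁴
The largest gradient is in the 210–221 m interval — the pycnocline.

210–221 m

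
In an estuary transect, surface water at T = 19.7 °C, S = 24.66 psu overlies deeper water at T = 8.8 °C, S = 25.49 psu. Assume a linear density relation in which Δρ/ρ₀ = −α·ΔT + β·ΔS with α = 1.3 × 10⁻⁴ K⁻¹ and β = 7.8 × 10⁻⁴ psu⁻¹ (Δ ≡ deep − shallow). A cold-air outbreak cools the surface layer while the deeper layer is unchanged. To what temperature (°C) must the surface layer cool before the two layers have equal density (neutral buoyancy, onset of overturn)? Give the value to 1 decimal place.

3.8 °C

Neutral buoyancy requires Δρ = 0, i.e. −α(T_deep − T_surf′) + β(S_deep − S_surf) = 0.
T_surf′ = T_deep − (β/α)·ΔS = 8.8 − (7.8 × 10⁻⁴/1.3 × 10⁻⁴)·(+0.83) = 3.820 °C.
Cooling required: 19.7 − (3.820) = 15.880 °C.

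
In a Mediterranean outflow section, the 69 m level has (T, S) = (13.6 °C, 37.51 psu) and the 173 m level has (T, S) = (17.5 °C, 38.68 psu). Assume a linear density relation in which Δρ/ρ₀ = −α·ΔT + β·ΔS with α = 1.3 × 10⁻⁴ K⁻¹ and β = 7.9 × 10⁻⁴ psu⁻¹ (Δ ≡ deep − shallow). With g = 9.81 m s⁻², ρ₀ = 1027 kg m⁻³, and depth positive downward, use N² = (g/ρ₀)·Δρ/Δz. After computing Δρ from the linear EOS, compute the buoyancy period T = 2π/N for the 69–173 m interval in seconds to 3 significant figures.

1.00 × 10³ s

ΔT = +3.9 K, ΔS = +1.17 psu (deep − shallow).
Δρ/ρ₀ = −αΔT + βΔS = -5.07 × 10⁻⁴ + 9.243 × 10⁻⁴ = 4.173 × 10⁻⁴, so Δρ ≈ 0.4286 kg m⁻³.
N² = (g/ρ₀)·Δρ/Δz = g·(Δρ/ρ₀)/Δz = 9.81 × 4.173 × 10⁻⁴ / 104 = 3.9363 × 10⁻⁵ s⁻².
N = √(3.9363 × 10⁻⁵) = 6.2740 × 10⁻³ rad s⁻¹ → T = 2π/N = 1.0015 × 10³ s ≈ 1.00 × 10³ s.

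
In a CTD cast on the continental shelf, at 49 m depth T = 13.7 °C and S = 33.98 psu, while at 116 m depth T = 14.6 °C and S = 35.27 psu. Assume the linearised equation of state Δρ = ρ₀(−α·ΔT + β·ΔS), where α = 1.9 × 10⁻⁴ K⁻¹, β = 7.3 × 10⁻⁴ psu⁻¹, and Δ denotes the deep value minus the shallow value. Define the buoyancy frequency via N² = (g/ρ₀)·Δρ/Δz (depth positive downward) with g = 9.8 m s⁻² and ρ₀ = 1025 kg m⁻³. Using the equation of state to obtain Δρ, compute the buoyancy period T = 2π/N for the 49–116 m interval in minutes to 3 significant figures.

9.86 min

ΔT = +0.9 K, ΔS = +1.29 psu (deep − shallow).
Δρ/ρ₀ = −αΔT + βΔS = -1.71 × 10⁻⁴ + 9.417 × 10⁻⁴ = 7.707 × 10⁻⁴, so Δρ ≈ 0.7900 kg m⁻³.
N² = (g/ρ₀)·Δρ/Δz = g·(Δρ/ρ₀)/Δz = 9.8 × 7.707 × 10⁻⁴ / 67 = 1.1273 × 10⁻⁴ s⁻².
N = √(1.1273 × 10⁻⁴) = 0.010617 rad s⁻¹ → T = 2π/N = 591.80 s = 9.8633 min ≈ 9.86 min.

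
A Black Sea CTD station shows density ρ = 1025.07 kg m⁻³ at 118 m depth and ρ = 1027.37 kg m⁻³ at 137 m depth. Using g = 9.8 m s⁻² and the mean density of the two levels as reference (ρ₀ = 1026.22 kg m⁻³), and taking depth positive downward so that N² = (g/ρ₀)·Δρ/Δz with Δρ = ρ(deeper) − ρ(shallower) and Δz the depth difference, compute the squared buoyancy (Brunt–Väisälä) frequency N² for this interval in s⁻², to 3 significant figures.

Δρ = 1027.37 − 1025.07 = 2.30 kg m⁻³ over Δz = 137 − 118 = 19 m.
N² = (9.8/1026.22) × (2.30/19) = 1.1560 × 10⁻³ s⁻² ≈ 1.16 × 10⁻³ s⁻².

1.16 × 10⁻³ s⁻²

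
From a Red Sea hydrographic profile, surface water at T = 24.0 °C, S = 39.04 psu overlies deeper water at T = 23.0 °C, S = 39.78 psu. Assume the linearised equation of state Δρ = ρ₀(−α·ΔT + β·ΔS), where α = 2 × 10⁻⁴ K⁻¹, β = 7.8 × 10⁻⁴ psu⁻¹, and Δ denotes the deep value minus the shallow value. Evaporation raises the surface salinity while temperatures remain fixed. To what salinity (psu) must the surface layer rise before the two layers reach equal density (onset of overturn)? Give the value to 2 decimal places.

Neutral buoyancy requires −α(T_deep − T_surf) + β(S_deep − S_surf′) = 0.
S_surf′ = S_deep − (α/β)·ΔT = 39.78 − (2 × 10⁻⁴/7.8 × 10⁻⁴)·(-1.0) = 40.0364 psu.
Increase required: 40.0364 − 39.04 = 0.9964 psu.

40.04 psu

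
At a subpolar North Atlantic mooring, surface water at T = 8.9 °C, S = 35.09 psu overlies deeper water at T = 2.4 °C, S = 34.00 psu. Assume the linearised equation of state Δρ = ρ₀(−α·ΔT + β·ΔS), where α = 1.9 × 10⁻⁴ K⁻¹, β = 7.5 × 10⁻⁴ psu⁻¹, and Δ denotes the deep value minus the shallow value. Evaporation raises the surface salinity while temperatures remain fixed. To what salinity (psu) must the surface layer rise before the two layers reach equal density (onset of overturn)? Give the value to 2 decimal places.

Neutral buoyancy requires −α(T_deep − T_surf) + β(S_deep − S_surf′) = 0.
S_surf′ = S_deep − (α/β)·ΔT = 34.00 − (1.9 × 10⁻⁴/7.5 × 10⁻⁴)·(-6.5) = 35.6467 psu.
Increase required: 35.6467 − 35.09 = 0.5567 psu.

35.65 psu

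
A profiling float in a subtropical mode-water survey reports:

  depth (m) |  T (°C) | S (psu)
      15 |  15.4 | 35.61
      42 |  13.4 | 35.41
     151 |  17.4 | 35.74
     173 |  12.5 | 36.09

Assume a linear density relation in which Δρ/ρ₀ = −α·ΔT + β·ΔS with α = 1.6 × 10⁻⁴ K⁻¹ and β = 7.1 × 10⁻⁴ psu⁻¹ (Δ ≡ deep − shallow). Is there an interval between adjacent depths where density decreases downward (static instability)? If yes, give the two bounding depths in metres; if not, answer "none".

Evaluate Δρ/ρ₀ = −αΔT + βΔS across each adjacent pair:
  15–42 m: −αΔT+βΔS = −(1.6 × 10⁻⁴)(-2.0)+(7.1 × 10⁻⁴)(-0.20) = 1.8 × 10⁻⁴ → stable
  42–151 m: −αΔT+βΔS = −(1.6 × 10⁻⁴)(+4.0)+(7.1 × 10⁻⁴)(+0.33) = -4.1 × 10⁻⁴ → UNSTABLE
  151–173 m: −αΔT+βΔS = −(1.6 × 10⁻⁴)(-4.9)+(7.1 × 10⁻⁴)(+0.35) = 1.0 × 10⁻³ → stable
The 42–151 m interval has Δρ < 0: lighter water underlies denser water.

42–151 m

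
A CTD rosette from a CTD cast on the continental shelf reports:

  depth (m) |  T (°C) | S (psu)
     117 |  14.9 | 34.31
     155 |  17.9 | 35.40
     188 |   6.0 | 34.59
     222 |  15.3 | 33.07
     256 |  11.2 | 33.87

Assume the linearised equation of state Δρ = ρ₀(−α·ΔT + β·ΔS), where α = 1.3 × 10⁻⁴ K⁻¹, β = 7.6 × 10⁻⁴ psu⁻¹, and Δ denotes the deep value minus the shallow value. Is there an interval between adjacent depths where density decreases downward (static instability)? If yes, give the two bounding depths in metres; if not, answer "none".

Evaluate Δρ/ρ₀ = −αΔT + βΔS across each adjacent pair:
  117–155 m: −αΔT+βΔS = −(1.3 × 10⁻⁴)(+3.0)+(7.6 × 10⁻⁴)(+1.09) = 4.4 × 10⁻⁴ → stable
  155–188 m: −αΔT+βΔS = −(1.3 × 10⁻⁴)(-11.9)+(7.6 × 10⁻⁴)(-0.81) = 9.3 × 10⁻⁴ → stable
  188–222 m: −αΔT+βΔS = −(1.3 × 10⁻⁴)(+9.3)+(7.6 × 10⁻⁴)(-1.52) = -2.4 × 10⁻³ → UNSTABLE
  222–256 m: −αΔT+βΔS = −(1.3 × 10⁻⁴)(-4.1)+(7.6 × 10⁻⁴)(+0.80) = 1.1 × 10⁻³ → stable
The 188–222 m interval has Δρ < 0: lighter water underlies denser water.

188–222 m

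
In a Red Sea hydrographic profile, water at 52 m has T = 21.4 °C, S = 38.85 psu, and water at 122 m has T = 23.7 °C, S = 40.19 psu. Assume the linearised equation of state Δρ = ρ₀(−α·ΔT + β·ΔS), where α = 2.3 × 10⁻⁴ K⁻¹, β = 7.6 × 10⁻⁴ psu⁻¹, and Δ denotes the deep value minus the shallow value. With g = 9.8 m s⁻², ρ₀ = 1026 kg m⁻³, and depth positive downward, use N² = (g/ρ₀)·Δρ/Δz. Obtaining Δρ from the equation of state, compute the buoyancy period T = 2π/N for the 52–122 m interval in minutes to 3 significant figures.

12.7 min

ΔT = +2.3 K, ΔS = +1.34 psu (deep − shallow).
Δρ/ρ₀ = −αΔT + βΔS = -5.29 × 10⁻⁴ + 1.0184 × 10⁻³ = 4.894 × 10⁻⁴, so Δρ ≈ 0.5021 kg m⁻³.
N² = (g/ρ₀)·Δρ/Δz = g·(Δρ/ρ₀)/Δz = 9.8 × 4.894 × 10⁻⁴ / 70 = 6.8516 × 10⁻⁵ s⁻².
N = √(6.8516 × 10⁻⁵) = 8.2774 × 10⁻³ rad s⁻¹ → T = 2π/N = 759.08 s = 12.651 min ≈ 12.7 min.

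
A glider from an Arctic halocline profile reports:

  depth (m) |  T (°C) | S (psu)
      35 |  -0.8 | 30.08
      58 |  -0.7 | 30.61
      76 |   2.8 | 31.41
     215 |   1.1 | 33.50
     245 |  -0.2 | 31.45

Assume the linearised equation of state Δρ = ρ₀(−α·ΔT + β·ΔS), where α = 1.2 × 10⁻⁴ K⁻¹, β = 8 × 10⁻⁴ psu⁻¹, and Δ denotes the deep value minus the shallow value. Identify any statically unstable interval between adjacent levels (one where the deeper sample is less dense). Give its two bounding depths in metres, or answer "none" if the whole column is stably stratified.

215–245 m

Evaluate Δρ/ρ₀ = −αΔT + βΔS across each adjacent pair:
  35–58 m: −αΔT+βΔS = −(1.2 × 10⁻⁴)(+0.1)+(8 × 10⁻⁴)(+0.53) = 4.1 × 10⁻⁴ → stable
  58–76 m: −αΔT+βΔS = −(1.2 × 10⁻⁴)(+3.5)+(8 × 10⁻⁴)(+0.80) = 2.2 × 10⁻⁴ → stable
  76–215 m: −αΔT+βΔS = −(1.2 × 10⁻⁴)(-1.7)+(8 × 10⁻⁴)(+2.09) = 1.9 × 10⁻³ → stable
  215–245 m: −αΔT+βΔS = −(1.2 × 10⁻⁴)(-1.3)+(8 × 10⁻⁴)(-2.05) = -1.5 × 10⁻³ → UNSTABLE
The 215–245 m interval has Δρ < 0: lighter water underlies denser water.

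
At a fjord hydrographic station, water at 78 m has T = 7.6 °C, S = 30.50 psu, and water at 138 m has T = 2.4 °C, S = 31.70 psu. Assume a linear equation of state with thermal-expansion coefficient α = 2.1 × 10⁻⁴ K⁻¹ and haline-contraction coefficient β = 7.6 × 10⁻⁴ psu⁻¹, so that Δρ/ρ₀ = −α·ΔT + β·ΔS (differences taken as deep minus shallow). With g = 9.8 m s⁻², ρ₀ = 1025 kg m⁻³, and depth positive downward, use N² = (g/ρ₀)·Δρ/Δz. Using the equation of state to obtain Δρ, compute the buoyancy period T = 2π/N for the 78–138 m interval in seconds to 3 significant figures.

347 s

ΔT = -5.2 K, ΔS = +1.20 psu (deep − shallow).
Δρ/ρ₀ = −αΔT + βΔS = 1.092 × 10⁻³ + 9.12 × 10⁻⁴ = 2.004 × 10⁻³, so Δρ ≈ 2.054 kg m⁻³.
N² = (g/ρ₀)·Δρ/Δz = g·(Δρ/ρ₀)/Δz = 9.8 × 2.004 × 10⁻³ / 60 = 3.2732 × 10⁻⁴ s⁻².
N = √(3.2732 × 10⁻⁴) = 0.018092 rad s⁻¹ → T = 2π/N = 347.29 s ≈ 347 s.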